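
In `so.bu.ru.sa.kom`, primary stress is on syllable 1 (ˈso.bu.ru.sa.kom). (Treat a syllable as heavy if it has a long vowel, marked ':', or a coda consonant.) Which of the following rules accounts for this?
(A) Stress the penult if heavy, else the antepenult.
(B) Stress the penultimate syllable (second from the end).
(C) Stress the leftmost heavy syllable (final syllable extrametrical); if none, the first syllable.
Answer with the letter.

Rule A → syllable 3 (observed: 1).
Rule B → syllable 4 (observed: 1).
Rule C → syllable 1 ✓.

C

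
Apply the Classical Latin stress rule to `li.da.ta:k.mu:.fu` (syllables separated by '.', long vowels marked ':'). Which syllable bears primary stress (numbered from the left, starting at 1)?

Classical Latin: stress the penult if heavy (long vowel or closed), else the antepenult.
Weights: 3 ta:k H, 4 mu: H, 5 fu L.
The penult (syllable 4, mu:) is heavy, so it takes stress.
Stress on syllable 4: li.da.ta:k.ˈmu:.fu.

4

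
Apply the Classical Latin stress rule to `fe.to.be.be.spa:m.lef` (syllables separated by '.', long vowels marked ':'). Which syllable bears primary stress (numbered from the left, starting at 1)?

5

Classical Latin: stress the penult if heavy (long vowel or closed), else the antepenult.
Weights: 4 be L, 5 spa:m H, 6 lef H.
The penult (syllable 5, spa:m) is heavy, so it takes stress.
Stress on syllable 5: fe.to.be.be.ˈspa:m.lef.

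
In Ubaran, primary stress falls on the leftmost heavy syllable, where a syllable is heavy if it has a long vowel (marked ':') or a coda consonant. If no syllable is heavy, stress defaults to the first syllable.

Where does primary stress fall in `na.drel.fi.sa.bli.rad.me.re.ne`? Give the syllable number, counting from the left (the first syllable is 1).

2

Weights: 1 na L, 2 drel H, 3 fi L, 4 sa L, 5 bli L, 6 rad H, 7 me L, 8 re L, 9 ne L.
Heavy syllables in the domain: 2, 6. The leftmost is syllable 2 (drel).
Primary stress: syllable 2 → na.ˈdrel.fi.sa.bli.rad.me.re.ne.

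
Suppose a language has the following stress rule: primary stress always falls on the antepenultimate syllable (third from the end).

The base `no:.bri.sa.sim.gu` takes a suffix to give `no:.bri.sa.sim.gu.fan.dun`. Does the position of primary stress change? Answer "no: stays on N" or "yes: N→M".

yes: 3→5

Base `no:.bri.sa.sim.gu` (5 syllables):
  The word has 5 syllables; the antepenultimate syllable (third from the end) is syllable 3 (sa).
  → primary stress on syllable 3.
Suffixed `no:.bri.sa.sim.gu.fan.dun` (7 syllables):
  The word has 7 syllables; the antepenultimate syllable (third from the end) is syllable 5 (gu).
  → primary stress on syllable 5.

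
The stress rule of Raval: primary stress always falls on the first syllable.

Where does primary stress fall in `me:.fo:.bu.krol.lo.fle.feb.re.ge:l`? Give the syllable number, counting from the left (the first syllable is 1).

1

The word has 9 syllables; the first syllable is syllable 1 (me:).
Primary stress: syllable 1 → ˈme:.fo:.bu.krol.lo.fle.feb.re.ge:l.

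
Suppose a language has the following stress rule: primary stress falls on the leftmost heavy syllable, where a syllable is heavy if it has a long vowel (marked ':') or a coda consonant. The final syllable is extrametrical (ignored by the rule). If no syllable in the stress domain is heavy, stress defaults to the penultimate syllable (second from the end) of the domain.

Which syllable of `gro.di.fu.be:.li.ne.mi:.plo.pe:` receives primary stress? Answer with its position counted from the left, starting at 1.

The final syllable (9, pe:) is extrametrical; the stress domain is syllables 1–8.
Weights: 1 gro L, 2 di L, 3 fu L, 4 be: H, 5 li L, 6 ne L, 7 mi: H, 8 plo L.
Heavy syllables in the domain: 4, 7. The leftmost is syllable 4 (be:).
Primary stress: syllable 4 → gro.di.fu.ˈbe:.li.ne.mi:.plo.pe:.

4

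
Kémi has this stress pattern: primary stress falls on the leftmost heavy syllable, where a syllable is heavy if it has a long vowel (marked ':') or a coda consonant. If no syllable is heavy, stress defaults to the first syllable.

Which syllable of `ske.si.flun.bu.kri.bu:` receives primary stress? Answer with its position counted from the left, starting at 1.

Weights: 1 ske L, 2 si L, 3 flun H, 4 bu L, 5 kri L, 6 bu: H.
Heavy syllables in the domain: 3, 6. The leftmost is syllable 3 (flun).
Primary stress: syllable 3 → ske.si.ˈflun.bu.kri.bu:.

3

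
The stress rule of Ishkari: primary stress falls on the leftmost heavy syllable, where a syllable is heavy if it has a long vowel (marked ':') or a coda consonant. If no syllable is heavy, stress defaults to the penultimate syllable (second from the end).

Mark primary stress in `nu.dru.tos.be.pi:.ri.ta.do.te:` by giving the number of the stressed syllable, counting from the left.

3

Weights: 1 nu L, 2 dru L, 3 tos H, 4 be L, 5 pi: H, 6 ri L, 7 ta L, 8 do L, 9 te: H.
Heavy syllables in the domain: 3, 5, 9. The leftmost is syllable 3 (tos).
Primary stress: syllable 3 → nu.dru.ˈtos.be.pi:.ri.ta.do.te:.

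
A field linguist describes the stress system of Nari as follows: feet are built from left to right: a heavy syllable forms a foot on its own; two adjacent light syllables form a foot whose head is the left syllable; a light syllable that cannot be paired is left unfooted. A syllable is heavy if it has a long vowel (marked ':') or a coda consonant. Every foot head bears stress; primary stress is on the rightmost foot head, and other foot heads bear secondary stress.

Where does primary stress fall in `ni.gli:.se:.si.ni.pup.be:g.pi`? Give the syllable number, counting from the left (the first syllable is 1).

Weights: 1 ni L, 2 gli: H, 3 se: H, 4 si L, 5 ni L, 6 pup H, 7 be:g H, 8 pi L.
Parse left to right (heavy = foot alone; LL = one foot; stranded L unfooted): ni (ˈgli:) (ˈse:) (ˈsi.ni) (ˈpup) (ˈbe:g) pi.
Foot heads: 2, 3, 4, 6, 7.
Primary stress on the rightmost head = syllable 7.
Primary stress: syllable 7 → ni.gli:.se:.si.ni.pup.ˈbe:g.pi.

7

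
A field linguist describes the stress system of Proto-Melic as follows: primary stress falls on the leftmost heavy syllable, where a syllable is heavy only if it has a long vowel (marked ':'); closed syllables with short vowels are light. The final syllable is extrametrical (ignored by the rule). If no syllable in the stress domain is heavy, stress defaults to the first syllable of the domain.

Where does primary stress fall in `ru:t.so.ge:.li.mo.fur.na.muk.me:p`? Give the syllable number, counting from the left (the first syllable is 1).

The final syllable (9, me:p) is extrametrical; the stress domain is syllables 1–8.
Weights: 1 ru:t H, 2 so L, 3 ge: H, 4 li L, 5 mo L, 6 fur L, 7 na L, 8 muk L.
Heavy syllables in the domain: 1, 3. The leftmost is syllable 1 (ru:t).
Primary stress: syllable 1 → ˈru:t.so.ge:.li.mo.fur.na.muk.me:p.

1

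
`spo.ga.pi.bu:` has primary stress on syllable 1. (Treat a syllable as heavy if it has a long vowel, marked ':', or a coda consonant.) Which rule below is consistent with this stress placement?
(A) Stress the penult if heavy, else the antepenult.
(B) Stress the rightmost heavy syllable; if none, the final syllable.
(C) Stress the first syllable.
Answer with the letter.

Rule A → syllable 2 (observed: 1).
Rule B → syllable 4 (observed: 1).
Rule C → syllable 1 ✓.

C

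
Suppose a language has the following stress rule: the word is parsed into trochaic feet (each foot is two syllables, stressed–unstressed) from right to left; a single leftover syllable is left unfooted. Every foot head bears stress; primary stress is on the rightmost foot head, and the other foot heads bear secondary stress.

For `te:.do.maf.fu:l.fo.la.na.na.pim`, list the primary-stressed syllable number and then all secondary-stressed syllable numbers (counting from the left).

primary 8, secondary 2, 4, 6

Parse right to left into trochaic (ˈσσ) feet: te: (ˈdo.maf) (ˈfu:l.fo) (ˈla.na) (ˈna.pim). Syllable 1 is left unfooted.
Foot heads (stressed positions): 2, 4, 6, 8.
End Rule Rightmost: primary stress on the rightmost head = syllable 8.
Secondary stress on 2, 4, 6: te:.ˌdo.maf.ˌfu:l.fo.ˌla.na.ˈna.pim.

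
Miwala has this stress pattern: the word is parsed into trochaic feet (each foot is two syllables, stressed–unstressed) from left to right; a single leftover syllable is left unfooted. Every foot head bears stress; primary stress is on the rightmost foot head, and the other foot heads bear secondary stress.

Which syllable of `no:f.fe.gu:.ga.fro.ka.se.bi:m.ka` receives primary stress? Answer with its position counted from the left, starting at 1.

7

Parse left to right into trochaic (ˈσσ) feet: (ˈno:f.fe) (ˈgu:.ga) (ˈfro.ka) (ˈse.bi:m) ka. Syllable 9 is left unfooted.
Foot heads (stressed positions): 1, 3, 5, 7.
End Rule Rightmost: primary stress on the rightmost head = syllable 7.
Primary stress: syllable 7 → no:f.fe.gu:.ga.fro.ka.ˈse.bi:m.ka.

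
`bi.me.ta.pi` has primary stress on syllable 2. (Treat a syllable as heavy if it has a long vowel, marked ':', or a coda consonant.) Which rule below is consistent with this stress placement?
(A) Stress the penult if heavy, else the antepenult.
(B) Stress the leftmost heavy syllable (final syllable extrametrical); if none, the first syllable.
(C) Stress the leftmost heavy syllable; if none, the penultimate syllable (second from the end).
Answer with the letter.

A

Rule A → syllable 2 ✓.
Rule B → syllable 1 (observed: 2).
Rule C → syllable 3 (observed: 2).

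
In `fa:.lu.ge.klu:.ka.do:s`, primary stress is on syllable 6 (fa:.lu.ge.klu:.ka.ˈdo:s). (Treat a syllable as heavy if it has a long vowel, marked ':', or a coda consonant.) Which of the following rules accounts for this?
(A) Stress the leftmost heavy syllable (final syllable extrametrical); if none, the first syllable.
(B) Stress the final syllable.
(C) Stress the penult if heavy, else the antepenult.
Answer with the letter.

B

Rule A → syllable 1 (observed: 6).
Rule B → syllable 6 ✓.
Rule C → syllable 4 (observed: 6).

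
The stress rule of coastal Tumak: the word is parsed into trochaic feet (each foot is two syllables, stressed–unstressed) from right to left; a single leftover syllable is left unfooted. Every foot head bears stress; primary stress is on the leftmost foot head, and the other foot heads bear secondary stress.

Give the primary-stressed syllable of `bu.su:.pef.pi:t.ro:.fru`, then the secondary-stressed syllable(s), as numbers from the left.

Parse right to left into trochaic (ˈσσ) feet: (ˈbu.su:) (ˈpef.pi:t) (ˈro:.fru).
Foot heads (stressed positions): 1, 3, 5.
End Rule Leftmost: primary stress on the leftmost head = syllable 1.
Secondary stress on 3, 5: ˈbu.su:.ˌpef.pi:t.ˌro:.fru.

primary 1, secondary 3, 5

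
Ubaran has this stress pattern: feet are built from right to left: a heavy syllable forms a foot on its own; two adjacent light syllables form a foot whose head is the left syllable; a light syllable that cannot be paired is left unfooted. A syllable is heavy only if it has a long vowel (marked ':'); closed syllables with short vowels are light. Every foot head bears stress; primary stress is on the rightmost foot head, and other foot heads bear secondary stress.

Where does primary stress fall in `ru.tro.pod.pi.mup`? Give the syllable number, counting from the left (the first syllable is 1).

4

Weights: 1 ru L, 2 tro L, 3 pod L, 4 pi L, 5 mup L.
Parse right to left (heavy = foot alone; LL = one foot; stranded L unfooted): ru (ˈtro.pod) (ˈpi.mup).
Foot heads: 2, 4.
Primary stress on the rightmost head = syllable 4.
Primary stress: syllable 4 → ru.tro.pod.ˈpi.mup.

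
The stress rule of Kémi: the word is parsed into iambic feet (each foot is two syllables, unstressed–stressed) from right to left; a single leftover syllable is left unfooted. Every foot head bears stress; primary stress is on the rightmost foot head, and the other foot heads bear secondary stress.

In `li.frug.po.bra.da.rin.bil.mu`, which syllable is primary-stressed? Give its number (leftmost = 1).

Parse right to left into iambic (σˈσ) feet: (li.ˈfrug) (po.ˈbra) (da.ˈrin) (bil.ˈmu).
Foot heads (stressed positions): 2, 4, 6, 8.
End Rule Rightmost: primary stress on the rightmost head = syllable 8.
Primary stress: syllable 8 → li.frug.po.bra.da.rin.bil.ˈmu.

8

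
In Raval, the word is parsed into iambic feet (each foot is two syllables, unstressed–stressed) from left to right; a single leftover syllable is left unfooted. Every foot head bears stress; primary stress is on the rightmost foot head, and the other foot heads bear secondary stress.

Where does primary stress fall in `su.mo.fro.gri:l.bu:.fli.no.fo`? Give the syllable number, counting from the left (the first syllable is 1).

Parse left to right into iambic (σˈσ) feet: (su.ˈmo) (fro.ˈgri:l) (bu:.ˈfli) (no.ˈfo).
Foot heads (stressed positions): 2, 4, 6, 8.
End Rule Rightmost: primary stress on the rightmost head = syllable 8.
Primary stress: syllable 8 → su.mo.fro.gri:l.bu:.fli.no.ˈfo.

8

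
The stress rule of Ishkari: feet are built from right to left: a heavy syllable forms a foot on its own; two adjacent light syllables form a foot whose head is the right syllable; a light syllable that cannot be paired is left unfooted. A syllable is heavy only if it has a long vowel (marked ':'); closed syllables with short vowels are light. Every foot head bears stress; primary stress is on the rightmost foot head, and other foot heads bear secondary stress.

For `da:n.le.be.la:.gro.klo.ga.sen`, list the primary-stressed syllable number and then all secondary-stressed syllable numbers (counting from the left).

primary 8, secondary 1, 3, 4, 6

Weights: 1 da:n H, 2 le L, 3 be L, 4 la: H, 5 gro L, 6 klo L, 7 ga L, 8 sen L.
Parse right to left (heavy = foot alone; LL = one foot; stranded L unfooted): (ˈda:n) (le.ˈbe) (ˈla:) (gro.ˈklo) (ga.ˈsen).
Foot heads: 1, 3, 4, 6, 8.
Primary stress on the rightmost head = syllable 8.
Secondary stress on 1, 3, 4, 6: ˌda:n.le.ˌbe.ˌla:.gro.ˌklo.ga.ˈsen.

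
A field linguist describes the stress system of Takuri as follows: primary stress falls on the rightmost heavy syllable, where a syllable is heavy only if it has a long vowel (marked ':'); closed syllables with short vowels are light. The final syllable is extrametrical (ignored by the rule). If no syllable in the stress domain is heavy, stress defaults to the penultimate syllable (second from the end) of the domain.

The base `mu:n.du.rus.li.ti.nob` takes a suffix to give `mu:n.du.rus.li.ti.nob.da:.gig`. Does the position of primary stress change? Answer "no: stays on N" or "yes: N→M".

yes: 1→7

Base `mu:n.du.rus.li.ti.nob` (6 syllables):
  The final syllable (6, nob) is extrametrical; the stress domain is syllables 1–5.
  Weights: 1 mu:n H, 2 du L, 3 rus L, 4 li L, 5 ti L.
  Heavy syllables in the domain: 1. The rightmost is syllable 1 (mu:n).
  → primary stress on syllable 1.
Suffixed `mu:n.du.rus.li.ti.nob.da:.gig` (8 syllables):
  The final syllable (8, gig) is extrametrical; the stress domain is syllables 1–7.
  Weights: 1 mu:n H, 2 du L, 3 rus L, 4 li L, 5 ti L, 6 nob L, 7 da: H.
  Heavy syllables in the domain: 1, 7. The rightmost is syllable 7 (da:).
  → primary stress on syllable 7.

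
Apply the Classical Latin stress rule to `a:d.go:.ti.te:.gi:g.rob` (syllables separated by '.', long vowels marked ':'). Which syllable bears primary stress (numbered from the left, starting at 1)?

5

Classical Latin: stress the penult if heavy (long vowel or closed), else the antepenult.
Weights: 4 te: H, 5 gi:g H, 6 rob H.
The penult (syllable 5, gi:g) is heavy, so it takes stress.
Stress on syllable 5: a:d.go:.ti.te:.ˈgi:g.rob.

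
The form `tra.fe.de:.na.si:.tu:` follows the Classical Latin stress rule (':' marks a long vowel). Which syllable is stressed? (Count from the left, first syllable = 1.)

Classical Latin: stress the penult if heavy (long vowel or closed), else the antepenult.
Weights: 4 na L, 5 si: H, 6 tu: H.
The penult (syllable 5, si:) is heavy, so it takes stress.
Stress on syllable 5: tra.fe.de:.na.ˈsi:.tu:.

5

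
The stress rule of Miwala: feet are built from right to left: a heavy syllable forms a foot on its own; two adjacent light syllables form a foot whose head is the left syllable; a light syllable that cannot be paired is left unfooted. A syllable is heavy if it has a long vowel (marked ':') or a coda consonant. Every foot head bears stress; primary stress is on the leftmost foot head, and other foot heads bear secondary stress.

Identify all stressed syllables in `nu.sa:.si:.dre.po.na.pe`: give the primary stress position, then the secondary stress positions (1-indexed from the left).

Weights: 1 nu L, 2 sa: H, 3 si: H, 4 dre L, 5 po L, 6 na L, 7 pe L.
Parse right to left (heavy = foot alone; LL = one foot; stranded L unfooted): nu (ˈsa:) (ˈsi:) (ˈdre.po) (ˈna.pe).
Foot heads: 2, 3, 4, 6.
Primary stress on the leftmost head = syllable 2.
Secondary stress on 3, 4, 6: nu.ˈsa:.ˌsi:.ˌdre.po.ˌna.pe.

primary 2, secondary 3, 4, 6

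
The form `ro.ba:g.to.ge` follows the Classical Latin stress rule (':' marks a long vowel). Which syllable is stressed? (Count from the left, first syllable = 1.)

2

Classical Latin: stress the penult if heavy (long vowel or closed), else the antepenult.
Weights: 2 ba:g H, 3 to L, 4 ge L.
The penult (syllable 3, to) is light, so stress falls on the antepenult (syllable 2, ba:g).
Stress on syllable 2: ro.ˈba:g.to.ge.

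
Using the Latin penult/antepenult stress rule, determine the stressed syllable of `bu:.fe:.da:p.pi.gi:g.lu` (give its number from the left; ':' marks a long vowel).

5

Classical Latin: stress the penult if heavy (long vowel or closed), else the antepenult.
Weights: 4 pi L, 5 gi:g H, 6 lu L.
The penult (syllable 5, gi:g) is heavy, so it takes stress.
Stress on syllable 5: bu:.fe:.da:p.pi.ˈgi:g.lu.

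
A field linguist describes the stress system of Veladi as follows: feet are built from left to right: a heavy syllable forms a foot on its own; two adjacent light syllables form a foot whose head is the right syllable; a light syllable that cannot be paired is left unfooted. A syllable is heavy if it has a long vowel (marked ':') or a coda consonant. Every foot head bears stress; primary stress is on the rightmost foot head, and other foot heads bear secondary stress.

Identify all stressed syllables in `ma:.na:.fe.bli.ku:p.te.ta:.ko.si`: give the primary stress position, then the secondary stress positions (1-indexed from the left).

Weights: 1 ma: H, 2 na: H, 3 fe L, 4 bli L, 5 ku:p H, 6 te L, 7 ta: H, 8 ko L, 9 si L.
Parse left to right (heavy = foot alone; LL = one foot; stranded L unfooted): (ˈma:) (ˈna:) (fe.ˈbli) (ˈku:p) te (ˈta:) (ko.ˈsi).
Foot heads: 1, 2, 4, 5, 7, 9.
Primary stress on the rightmost head = syllable 9.
Secondary stress on 1, 2, 4, 5, 7: ˌma:.ˌna:.fe.ˌbli.ˌku:p.te.ˌta:.ko.ˈsi.

primary 9, secondary 1, 2, 4, 5, 7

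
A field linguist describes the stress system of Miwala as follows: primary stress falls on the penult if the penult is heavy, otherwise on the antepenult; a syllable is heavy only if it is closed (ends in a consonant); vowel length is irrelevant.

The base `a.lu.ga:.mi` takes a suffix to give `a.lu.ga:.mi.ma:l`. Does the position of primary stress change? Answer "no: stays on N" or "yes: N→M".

yes: 2→3

Base `a.lu.ga:.mi` (4 syllables):
  Weights: 2 lu L, 3 ga: L, 4 mi L.
  The penult (syllable 3, ga:) is light, so stress falls on the antepenult (syllable 2, lu).
  → primary stress on syllable 2.
Suffixed `a.lu.ga:.mi.ma:l` (5 syllables):
  Weights: 3 ga: L, 4 mi L, 5 ma:l H.
  The penult (syllable 4, mi) is light, so stress falls on the antepenult (syllable 3, ga:).
  → primary stress on syllable 3.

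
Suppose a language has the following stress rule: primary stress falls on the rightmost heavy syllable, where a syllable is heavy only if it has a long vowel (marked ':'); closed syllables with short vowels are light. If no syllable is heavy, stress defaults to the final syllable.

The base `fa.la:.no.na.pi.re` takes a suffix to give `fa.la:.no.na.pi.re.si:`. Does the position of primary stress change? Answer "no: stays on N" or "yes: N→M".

Base `fa.la:.no.na.pi.re` (6 syllables):
  Weights: 1 fa L, 2 la: H, 3 no L, 4 na L, 5 pi L, 6 re L.
  Heavy syllables in the domain: 2. The rightmost is syllable 2 (la:).
  → primary stress on syllable 2.
Suffixed `fa.la:.no.na.pi.re.si:` (7 syllables):
  Weights: 1 fa L, 2 la: H, 3 no L, 4 na L, 5 pi L, 6 re L, 7 si: H.
  Heavy syllables in the domain: 2, 7. The rightmost is syllable 7 (si:).
  → primary stress on syllable 7.

yes: 2→7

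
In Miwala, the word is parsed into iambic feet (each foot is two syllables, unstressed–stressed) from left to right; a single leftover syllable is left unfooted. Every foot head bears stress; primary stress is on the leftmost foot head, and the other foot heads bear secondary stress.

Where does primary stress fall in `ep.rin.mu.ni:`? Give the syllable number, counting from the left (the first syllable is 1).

2

Parse left to right into iambic (σˈσ) feet: (ep.ˈrin) (mu.ˈni:).
Foot heads (stressed positions): 2, 4.
End Rule Leftmost: primary stress on the leftmost head = syllable 2.
Primary stress: syllable 2 → ep.ˈrin.mu.ni:.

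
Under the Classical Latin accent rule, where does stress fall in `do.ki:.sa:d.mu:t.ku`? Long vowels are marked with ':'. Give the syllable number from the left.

4

Classical Latin: stress the penult if heavy (long vowel or closed), else the antepenult.
Weights: 3 sa:d H, 4 mu:t H, 5 ku L.
The penult (syllable 4, mu:t) is heavy, so it takes stress.
Stress on syllable 4: do.ki:.sa:d.ˈmu:t.ku.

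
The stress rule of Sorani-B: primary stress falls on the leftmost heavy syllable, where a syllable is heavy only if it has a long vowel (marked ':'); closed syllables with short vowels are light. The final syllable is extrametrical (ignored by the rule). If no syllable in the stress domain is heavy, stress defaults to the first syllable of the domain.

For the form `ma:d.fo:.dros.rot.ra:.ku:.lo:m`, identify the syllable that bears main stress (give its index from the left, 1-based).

1

The final syllable (7, lo:m) is extrametrical; the stress domain is syllables 1–6.
Weights: 1 ma:d H, 2 fo: H, 3 dros L, 4 rot L, 5 ra: H, 6 ku: H.
Heavy syllables in the domain: 1, 2, 5, 6. The leftmost is syllable 1 (ma:d).
Primary stress: syllable 1 → ˈma:d.fo:.dros.rot.ra:.ku:.lo:m.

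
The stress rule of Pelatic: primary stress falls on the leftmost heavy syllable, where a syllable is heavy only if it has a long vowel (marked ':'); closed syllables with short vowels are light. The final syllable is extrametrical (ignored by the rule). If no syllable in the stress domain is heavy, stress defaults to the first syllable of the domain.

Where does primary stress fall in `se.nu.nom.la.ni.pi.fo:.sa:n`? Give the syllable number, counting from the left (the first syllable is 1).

The final syllable (8, sa:n) is extrametrical; the stress domain is syllables 1–7.
Weights: 1 se L, 2 nu L, 3 nom L, 4 la L, 5 ni L, 6 pi L, 7 fo: H.
Heavy syllables in the domain: 7. The leftmost is syllable 7 (fo:).
Primary stress: syllable 7 → se.nu.nom.la.ni.pi.ˈfo:.sa:n.

7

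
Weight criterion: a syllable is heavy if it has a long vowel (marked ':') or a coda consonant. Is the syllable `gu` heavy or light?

light

`gu`: short vowel, open (no coda). Short vowel, open → light.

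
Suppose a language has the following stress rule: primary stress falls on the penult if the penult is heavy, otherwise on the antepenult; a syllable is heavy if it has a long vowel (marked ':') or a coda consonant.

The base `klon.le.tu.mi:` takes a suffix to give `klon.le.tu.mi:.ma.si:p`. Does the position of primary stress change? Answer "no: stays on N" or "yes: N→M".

yes: 2→4

Base `klon.le.tu.mi:` (4 syllables):
  Weights: 2 le L, 3 tu L, 4 mi: H.
  The penult (syllable 3, tu) is light, so stress falls on the antepenult (syllable 2, le).
  → primary stress on syllable 2.
Suffixed `klon.le.tu.mi:.ma.si:p` (6 syllables):
  Weights: 4 mi: H, 5 ma L, 6 si:p H.
  The penult (syllable 5, ma) is light, so stress falls on the antepenult (syllable 4, mi:).
  → primary stress on syllable 4.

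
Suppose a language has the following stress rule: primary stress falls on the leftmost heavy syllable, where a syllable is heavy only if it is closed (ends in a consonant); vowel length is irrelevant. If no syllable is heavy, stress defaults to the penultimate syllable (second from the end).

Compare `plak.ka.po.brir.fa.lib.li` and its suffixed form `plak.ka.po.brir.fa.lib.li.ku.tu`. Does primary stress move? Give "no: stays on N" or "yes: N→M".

no: stays on 1

Base `plak.ka.po.brir.fa.lib.li` (7 syllables):
  Weights: 1 plak H, 2 ka L, 3 po L, 4 brir H, 5 fa L, 6 lib H, 7 li L.
  Heavy syllables in the domain: 1, 4, 6. The leftmost is syllable 1 (plak).
  → primary stress on syllable 1.
Suffixed `plak.ka.po.brir.fa.lib.li.ku.tu` (9 syllables):
  Weights: 1 plak H, 2 ka L, 3 po L, 4 brir H, 5 fa L, 6 lib H, 7 li L, 8 ku L, 9 tu L.
  Heavy syllables in the domain: 1, 4, 6. The leftmost is syllable 1 (plak).
  → primary stress on syllable 1.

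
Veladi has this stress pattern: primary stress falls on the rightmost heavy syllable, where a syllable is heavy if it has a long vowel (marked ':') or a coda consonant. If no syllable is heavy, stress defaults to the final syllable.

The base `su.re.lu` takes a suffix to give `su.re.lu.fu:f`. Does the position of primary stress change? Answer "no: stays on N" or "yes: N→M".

yes: 3→4

Base `su.re.lu` (3 syllables):
  Weights: 1 su L, 2 re L, 3 lu L.
  No heavy syllable in the domain; default to the final syllable = syllable 3.
  → primary stress on syllable 3.
Suffixed `su.re.lu.fu:f` (4 syllables):
  Weights: 1 su L, 2 re L, 3 lu L, 4 fu:f H.
  Heavy syllables in the domain: 4. The rightmost is syllable 4 (fu:f).
  → primary stress on syllable 4.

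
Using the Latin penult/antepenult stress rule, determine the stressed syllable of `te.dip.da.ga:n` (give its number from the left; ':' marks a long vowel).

2

Classical Latin: stress the penult if heavy (long vowel or closed), else the antepenult.
Weights: 2 dip H, 3 da L, 4 ga:n H.
The penult (syllable 3, da) is light, so stress falls on the antepenult (syllable 2, dip).
Stress on syllable 2: te.ˈdip.da.ga:n.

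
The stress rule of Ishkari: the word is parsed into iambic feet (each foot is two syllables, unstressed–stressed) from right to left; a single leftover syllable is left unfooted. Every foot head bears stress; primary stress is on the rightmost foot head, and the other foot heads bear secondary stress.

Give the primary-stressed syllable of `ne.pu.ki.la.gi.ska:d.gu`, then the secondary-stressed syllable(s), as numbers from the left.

primary 7, secondary 3, 5

Parse right to left into iambic (σˈσ) feet: ne (pu.ˈki) (la.ˈgi) (ska:d.ˈgu). Syllable 1 is left unfooted.
Foot heads (stressed positions): 3, 5, 7.
End Rule Rightmost: primary stress on the rightmost head = syllable 7.
Secondary stress on 3, 5: ne.pu.ˌki.la.ˌgi.ska:d.ˈgu.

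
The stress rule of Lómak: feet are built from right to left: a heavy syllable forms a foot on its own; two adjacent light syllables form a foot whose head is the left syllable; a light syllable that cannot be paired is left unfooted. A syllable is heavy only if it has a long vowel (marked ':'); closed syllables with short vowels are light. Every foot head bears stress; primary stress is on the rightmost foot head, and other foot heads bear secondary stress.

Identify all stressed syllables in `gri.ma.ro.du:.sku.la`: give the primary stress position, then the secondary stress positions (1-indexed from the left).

Weights: 1 gri L, 2 ma L, 3 ro L, 4 du: H, 5 sku L, 6 la L.
Parse right to left (heavy = foot alone; LL = one foot; stranded L unfooted): gri (ˈma.ro) (ˈdu:) (ˈsku.la).
Foot heads: 2, 4, 5.
Primary stress on the rightmost head = syllable 5.
Secondary stress on 2, 4: gri.ˌma.ro.ˌdu:.ˈsku.la.

primary 5, secondary 2, 4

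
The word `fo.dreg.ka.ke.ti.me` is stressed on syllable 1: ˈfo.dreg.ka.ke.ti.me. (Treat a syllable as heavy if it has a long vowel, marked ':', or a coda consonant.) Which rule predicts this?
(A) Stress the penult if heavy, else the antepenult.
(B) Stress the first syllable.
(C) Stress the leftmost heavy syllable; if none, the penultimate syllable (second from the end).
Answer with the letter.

B

Rule A → syllable 4 (observed: 1).
Rule B → syllable 1 ✓.
Rule C → syllable 2 (observed: 1).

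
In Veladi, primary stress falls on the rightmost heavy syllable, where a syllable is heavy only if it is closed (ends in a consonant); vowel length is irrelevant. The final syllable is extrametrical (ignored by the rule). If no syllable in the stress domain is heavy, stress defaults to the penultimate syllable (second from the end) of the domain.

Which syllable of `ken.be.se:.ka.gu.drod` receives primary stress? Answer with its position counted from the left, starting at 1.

1

The final syllable (6, drod) is extrametrical; the stress domain is syllables 1–5.
Weights: 1 ken H, 2 be L, 3 se: L, 4 ka L, 5 gu L.
Heavy syllables in the domain: 1. The rightmost is syllable 1 (ken).
Primary stress: syllable 1 → ˈken.be.se:.ka.gu.drod.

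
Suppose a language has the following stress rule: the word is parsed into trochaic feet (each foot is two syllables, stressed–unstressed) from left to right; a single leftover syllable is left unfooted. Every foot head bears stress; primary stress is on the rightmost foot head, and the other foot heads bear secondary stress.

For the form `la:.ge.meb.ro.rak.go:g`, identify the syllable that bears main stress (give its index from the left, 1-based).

Parse left to right into trochaic (ˈσσ) feet: (ˈla:.ge) (ˈmeb.ro) (ˈrak.go:g).
Foot heads (stressed positions): 1, 3, 5.
End Rule Rightmost: primary stress on the rightmost head = syllable 5.
Primary stress: syllable 5 → la:.ge.meb.ro.ˈrak.go:g.

5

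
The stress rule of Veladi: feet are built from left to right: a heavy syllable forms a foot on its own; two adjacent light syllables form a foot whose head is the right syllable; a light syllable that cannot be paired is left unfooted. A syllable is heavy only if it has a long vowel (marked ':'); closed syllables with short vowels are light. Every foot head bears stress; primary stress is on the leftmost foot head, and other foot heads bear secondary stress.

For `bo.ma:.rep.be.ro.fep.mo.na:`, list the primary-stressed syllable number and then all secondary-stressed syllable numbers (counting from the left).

Weights: 1 bo L, 2 ma: H, 3 rep L, 4 be L, 5 ro L, 6 fep L, 7 mo L, 8 na: H.
Parse left to right (heavy = foot alone; LL = one foot; stranded L unfooted): bo (ˈma:) (rep.ˈbe) (ro.ˈfep) mo (ˈna:).
Foot heads: 2, 4, 6, 8.
Primary stress on the leftmost head = syllable 2.
Secondary stress on 4, 6, 8: bo.ˈma:.rep.ˌbe.ro.ˌfep.mo.ˌna:.

primary 2, secondary 4, 6, 8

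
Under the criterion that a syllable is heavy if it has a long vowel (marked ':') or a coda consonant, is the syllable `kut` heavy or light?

heavy

`kut`: short vowel, closed (coda /t/). Closed → heavy.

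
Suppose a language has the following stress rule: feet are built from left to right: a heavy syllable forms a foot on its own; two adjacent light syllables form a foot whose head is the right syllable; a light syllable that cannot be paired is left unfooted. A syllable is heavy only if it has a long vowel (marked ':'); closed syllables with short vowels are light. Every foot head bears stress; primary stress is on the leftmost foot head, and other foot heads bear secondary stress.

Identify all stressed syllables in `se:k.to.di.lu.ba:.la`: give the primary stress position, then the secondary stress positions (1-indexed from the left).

Weights: 1 se:k H, 2 to L, 3 di L, 4 lu L, 5 ba: H, 6 la L.
Parse left to right (heavy = foot alone; LL = one foot; stranded L unfooted): (ˈse:k) (to.ˈdi) lu (ˈba:) la.
Foot heads: 1, 3, 5.
Primary stress on the leftmost head = syllable 1.
Secondary stress on 3, 5: ˈse:k.to.ˌdi.lu.ˌba:.la.

primary 1, secondary 3, 5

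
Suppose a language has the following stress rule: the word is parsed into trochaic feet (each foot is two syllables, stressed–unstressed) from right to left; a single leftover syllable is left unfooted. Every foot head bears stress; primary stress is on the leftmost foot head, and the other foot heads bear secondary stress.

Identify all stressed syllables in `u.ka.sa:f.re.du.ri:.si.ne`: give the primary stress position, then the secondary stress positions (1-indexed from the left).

primary 1, secondary 3, 5, 7

Parse right to left into trochaic (ˈσσ) feet: (ˈu.ka) (ˈsa:f.re) (ˈdu.ri:) (ˈsi.ne).
Foot heads (stressed positions): 1, 3, 5, 7.
End Rule Leftmost: primary stress on the leftmost head = syllable 1.
Secondary stress on 3, 5, 7: ˈu.ka.ˌsa:f.re.ˌdu.ri:.ˌsi.ne.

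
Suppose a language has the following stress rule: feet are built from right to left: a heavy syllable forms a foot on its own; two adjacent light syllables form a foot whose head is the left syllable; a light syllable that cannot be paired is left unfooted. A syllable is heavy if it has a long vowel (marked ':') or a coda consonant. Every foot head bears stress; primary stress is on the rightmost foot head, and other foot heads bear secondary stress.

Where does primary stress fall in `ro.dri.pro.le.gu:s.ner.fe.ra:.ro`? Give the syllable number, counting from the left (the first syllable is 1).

Weights: 1 ro L, 2 dri L, 3 pro L, 4 le L, 5 gu:s H, 6 ner H, 7 fe L, 8 ra: H, 9 ro L.
Parse right to left (heavy = foot alone; LL = one foot; stranded L unfooted): (ˈro.dri) (ˈpro.le) (ˈgu:s) (ˈner) fe (ˈra:) ro.
Foot heads: 1, 3, 5, 6, 8.
Primary stress on the rightmost head = syllable 8.
Primary stress: syllable 8 → ro.dri.pro.le.gu:s.ner.fe.ˈra:.ro.

8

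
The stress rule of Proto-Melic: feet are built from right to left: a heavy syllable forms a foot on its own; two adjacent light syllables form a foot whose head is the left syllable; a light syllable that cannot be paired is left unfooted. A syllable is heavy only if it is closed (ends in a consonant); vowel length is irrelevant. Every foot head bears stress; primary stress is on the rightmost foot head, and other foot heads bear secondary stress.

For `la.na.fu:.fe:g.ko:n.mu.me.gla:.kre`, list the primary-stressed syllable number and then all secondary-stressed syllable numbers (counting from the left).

primary 8, secondary 2, 4, 5, 6

Weights: 1 la L, 2 na L, 3 fu: L, 4 fe:g H, 5 ko:n H, 6 mu L, 7 me L, 8 gla: L, 9 kre L.
Parse right to left (heavy = foot alone; LL = one foot; stranded L unfooted): la (ˈna.fu:) (ˈfe:g) (ˈko:n) (ˈmu.me) (ˈgla:.kre).
Foot heads: 2, 4, 5, 6, 8.
Primary stress on the rightmost head = syllable 8.
Secondary stress on 2, 4, 5, 6: la.ˌna.fu:.ˌfe:g.ˌko:n.ˌmu.me.ˈgla:.kre.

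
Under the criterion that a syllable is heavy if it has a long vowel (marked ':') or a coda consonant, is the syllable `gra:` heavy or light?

heavy

`gra:`: long vowel, open (no coda). Long vowel → heavy.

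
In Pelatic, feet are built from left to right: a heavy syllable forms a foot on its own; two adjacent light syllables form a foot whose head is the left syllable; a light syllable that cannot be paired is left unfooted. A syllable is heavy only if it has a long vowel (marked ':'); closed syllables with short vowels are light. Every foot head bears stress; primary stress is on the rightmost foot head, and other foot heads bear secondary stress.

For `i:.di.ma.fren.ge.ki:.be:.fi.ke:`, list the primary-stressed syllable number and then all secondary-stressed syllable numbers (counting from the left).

Weights: 1 i: H, 2 di L, 3 ma L, 4 fren L, 5 ge L, 6 ki: H, 7 be: H, 8 fi L, 9 ke: H.
Parse left to right (heavy = foot alone; LL = one foot; stranded L unfooted): (ˈi:) (ˈdi.ma) (ˈfren.ge) (ˈki:) (ˈbe:) fi (ˈke:).
Foot heads: 1, 2, 4, 6, 7, 9.
Primary stress on the rightmost head = syllable 9.
Secondary stress on 1, 2, 4, 6, 7: ˌi:.ˌdi.ma.ˌfren.ge.ˌki:.ˌbe:.fi.ˈke:.

primary 9, secondary 1, 2, 4, 6, 7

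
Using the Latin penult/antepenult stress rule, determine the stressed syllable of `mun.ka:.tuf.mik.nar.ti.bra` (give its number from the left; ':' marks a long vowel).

5

Classical Latin: stress the penult if heavy (long vowel or closed), else the antepenult.
Weights: 5 nar H, 6 ti L, 7 bra L.
The penult (syllable 6, ti) is light, so stress falls on the antepenult (syllable 5, nar).
Stress on syllable 5: mun.ka:.tuf.mik.ˈnar.ti.bra.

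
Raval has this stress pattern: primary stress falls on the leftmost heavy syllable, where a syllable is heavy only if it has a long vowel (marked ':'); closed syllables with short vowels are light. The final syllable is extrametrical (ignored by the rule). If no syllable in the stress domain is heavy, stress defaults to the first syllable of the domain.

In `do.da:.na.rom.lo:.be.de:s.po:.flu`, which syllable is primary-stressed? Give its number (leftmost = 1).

The final syllable (9, flu) is extrametrical; the stress domain is syllables 1–8.
Weights: 1 do L, 2 da: H, 3 na L, 4 rom L, 5 lo: H, 6 be L, 7 de:s H, 8 po: H.
Heavy syllables in the domain: 2, 5, 7, 8. The leftmost is syllable 2 (da:).
Primary stress: syllable 2 → do.ˈda:.na.rom.lo:.be.de:s.po:.flu.

2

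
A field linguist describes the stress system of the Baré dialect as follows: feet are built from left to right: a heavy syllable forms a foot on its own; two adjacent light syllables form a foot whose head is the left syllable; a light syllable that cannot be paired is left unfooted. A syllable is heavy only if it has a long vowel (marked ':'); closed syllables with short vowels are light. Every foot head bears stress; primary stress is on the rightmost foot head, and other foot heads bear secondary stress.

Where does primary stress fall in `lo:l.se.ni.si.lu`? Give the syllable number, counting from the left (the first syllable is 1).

4

Weights: 1 lo:l H, 2 se L, 3 ni L, 4 si L, 5 lu L.
Parse left to right (heavy = foot alone; LL = one foot; stranded L unfooted): (ˈlo:l) (ˈse.ni) (ˈsi.lu).
Foot heads: 1, 2, 4.
Primary stress on the rightmost head = syllable 4.
Primary stress: syllable 4 → lo:l.se.ni.ˈsi.lu.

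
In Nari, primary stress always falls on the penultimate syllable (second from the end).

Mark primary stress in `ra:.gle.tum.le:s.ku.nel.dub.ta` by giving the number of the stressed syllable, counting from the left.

7

The word has 8 syllables; the penultimate syllable (second from the end) is syllable 7 (dub).
Primary stress: syllable 7 → ra:.gle.tum.le:s.ku.nel.ˈdub.ta.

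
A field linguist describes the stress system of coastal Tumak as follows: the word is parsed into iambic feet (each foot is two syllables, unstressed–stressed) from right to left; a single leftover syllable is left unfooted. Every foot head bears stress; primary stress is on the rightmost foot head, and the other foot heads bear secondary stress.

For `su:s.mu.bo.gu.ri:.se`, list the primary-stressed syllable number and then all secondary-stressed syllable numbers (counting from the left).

Parse right to left into iambic (σˈσ) feet: (su:s.ˈmu) (bo.ˈgu) (ri:.ˈse).
Foot heads (stressed positions): 2, 4, 6.
End Rule Rightmost: primary stress on the rightmost head = syllable 6.
Secondary stress on 2, 4: su:s.ˌmu.bo.ˌgu.ri:.ˈse.

primary 6, secondary 2, 4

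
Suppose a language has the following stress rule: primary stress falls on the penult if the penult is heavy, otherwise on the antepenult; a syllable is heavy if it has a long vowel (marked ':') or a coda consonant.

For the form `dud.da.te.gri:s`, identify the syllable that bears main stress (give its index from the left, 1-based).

2

Weights: 2 da L, 3 te L, 4 gri:s H.
The penult (syllable 3, te) is light, so stress falls on the antepenult (syllable 2, da).
Primary stress: syllable 2 → dud.ˈda.te.gri:s.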